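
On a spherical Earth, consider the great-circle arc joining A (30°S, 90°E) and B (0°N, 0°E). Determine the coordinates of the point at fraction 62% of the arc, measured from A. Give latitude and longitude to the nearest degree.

≈ (16°S, 30°E)

Convert each endpoint to a unit vector on the sphere (x = cos φ cos λ, y = cos φ sin λ, z = sin φ).
The central angle between the endpoints is δ = arccos(p₁·p₂) ≈ 1.571 rad (90.0°).
Interpolate at f = 0.62 with slerp weights a = sin((1−f)δ)/sin δ ≈ 0.562, b = sin(fδ)/sin δ ≈ 0.827.
p = a·p₁ + b·p₂ ≈ (0.827, 0.487, -0.281); φ = arcsin(p_z) ≈ -16.32°, λ = atan2(p_y, p_x) ≈ 30.48°.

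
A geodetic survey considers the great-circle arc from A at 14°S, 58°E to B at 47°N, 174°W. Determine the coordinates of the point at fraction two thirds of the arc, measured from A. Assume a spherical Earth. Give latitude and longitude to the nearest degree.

Write both endpoints as unit vectors p₁, p₂ with components (cos φ cos λ, cos φ sin λ, sin φ).
The central angle between the endpoints is δ = arccos(p₁·p₂) ≈ 2.195 rad (125.8°).
Interpolate at f = 2/3 with slerp weights a = sin((1−f)δ)/sin δ ≈ 0.823, b = sin(fδ)/sin δ ≈ 1.225.
p = a·p₁ + b·p₂ ≈ (-0.408, 0.590, 0.697); φ = arcsin(p_z) ≈ 44.18°, λ = atan2(p_y, p_x) ≈ 124.64°.

≈ 44°N, 125°E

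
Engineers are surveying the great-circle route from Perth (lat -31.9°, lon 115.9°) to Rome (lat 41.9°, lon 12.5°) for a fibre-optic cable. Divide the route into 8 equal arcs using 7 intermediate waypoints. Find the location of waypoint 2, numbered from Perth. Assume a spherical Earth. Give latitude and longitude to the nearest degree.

Convert each endpoint to a unit vector on the sphere (x = cos φ cos λ, y = cos φ sin λ, z = sin φ).
The central angle between the endpoints is δ = arccos(p₁·p₂) ≈ 2.094 rad (120.0°).
Interpolate at f = 2/8 with slerp weights a = sin((1−f)δ)/sin δ ≈ 1.154, b = sin(fδ)/sin δ ≈ 0.577.
p = a·p₁ + b·p₂ ≈ (-0.009, 0.974, -0.225); φ = arcsin(p_z) ≈ -12.98°, λ = atan2(p_y, p_x) ≈ 90.52°.

≈ lat -13°, lon 91°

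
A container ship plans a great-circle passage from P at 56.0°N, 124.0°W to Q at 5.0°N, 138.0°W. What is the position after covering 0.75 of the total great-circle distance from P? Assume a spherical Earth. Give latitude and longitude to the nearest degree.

≈ 18°N, 136°W

The haversine formula gives a central angle δ ≈ 0.911 rad (52.2°) between the endpoints.
Interpolate at f = 0.75 with slerp weights a = sin((1−f)δ)/sin δ ≈ 0.286, b = sin(fδ)/sin δ ≈ 0.799.
p = a·p₁ + b·p₂ ≈ (-0.681, -0.665, 0.307); φ = arcsin(p_z) ≈ 17.85°, λ = atan2(p_y, p_x) ≈ -135.67°.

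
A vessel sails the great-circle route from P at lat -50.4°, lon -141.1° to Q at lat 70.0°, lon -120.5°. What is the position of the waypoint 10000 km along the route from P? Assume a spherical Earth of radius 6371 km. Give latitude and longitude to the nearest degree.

≈ lat 39°, lon -131°

Convert each endpoint to a unit vector on the sphere (x = cos φ cos λ, y = cos φ sin λ, z = sin φ).
The central angle between the endpoints is δ = arccos(p₁·p₂) ≈ 2.118 rad (121.3°). The total great-circle distance is δ·R ≈ 2.118 × 6371 ≈ 13491 km, so the target fraction is f = 10000/13491 ≈ 0.741.
Interpolate at f ≈ 0.741 with slerp weights a = sin((1−f)δ)/sin δ ≈ 0.610, b = sin(fδ)/sin δ ≈ 1.171.
p = a·p₁ + b·p₂ ≈ (-0.506, -0.589, 0.630); φ = arcsin(p_z) ≈ 39.06°, λ = atan2(p_y, p_x) ≈ -130.65°.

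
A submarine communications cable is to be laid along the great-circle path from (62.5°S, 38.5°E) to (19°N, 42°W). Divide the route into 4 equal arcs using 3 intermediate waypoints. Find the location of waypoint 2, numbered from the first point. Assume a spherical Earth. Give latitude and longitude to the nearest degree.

≈ (27°S, 18°W)

From cos δ = sin φ₁ sin φ₂ + cos φ₁ cos φ₂ cos Δλ, the central angle is δ ≈ 1.789 rad (102.5°).
Interpolate at f = 2/4 with slerp weights a = sin((1−f)δ)/sin δ ≈ 0.799, b = sin(fδ)/sin δ ≈ 0.799.
p = a·p₁ + b·p₂ ≈ (0.850, -0.276, -0.449); φ = arcsin(p_z) ≈ -26.65°, λ = atan2(p_y, p_x) ≈ -17.98°.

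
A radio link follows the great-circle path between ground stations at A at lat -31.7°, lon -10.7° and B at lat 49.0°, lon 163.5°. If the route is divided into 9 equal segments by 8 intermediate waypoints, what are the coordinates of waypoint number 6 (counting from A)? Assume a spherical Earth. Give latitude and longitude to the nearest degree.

Convert each endpoint to a unit vector on the sphere (x = cos φ cos λ, y = cos φ sin λ, z = sin φ).
The central angle between the endpoints is δ = arccos(p₁·p₂) ≈ 2.830 rad (162.2°).
Interpolate at f = 6/9 with slerp weights a = sin((1−f)δ)/sin δ ≈ 2.642, b = sin(fδ)/sin δ ≈ 3.102.
p = a·p₁ + b·p₂ ≈ (0.258, 0.161, 0.953); φ = arcsin(p_z) ≈ 72.33°, λ = atan2(p_y, p_x) ≈ 31.96°.

≈ lat 72°, lon 32°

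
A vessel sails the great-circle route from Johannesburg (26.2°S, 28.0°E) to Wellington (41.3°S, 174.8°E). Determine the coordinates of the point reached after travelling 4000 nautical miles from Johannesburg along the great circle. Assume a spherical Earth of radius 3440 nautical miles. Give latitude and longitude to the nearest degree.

≈ (67°S, 120°E)

Convert each endpoint to a unit vector on the sphere (x = cos φ cos λ, y = cos φ sin λ, z = sin φ).
The central angle between the endpoints is δ = arccos(p₁·p₂) ≈ 1.847 rad (105.8°). The total great-circle distance is δ·R ≈ 1.847 × 3440 ≈ 6353 nmi, so the target fraction is f = 4000/6353 ≈ 0.630.
Interpolate at f ≈ 0.630 with slerp weights a = sin((1−f)δ)/sin δ ≈ 0.657, b = sin(fδ)/sin δ ≈ 0.954.
p = a·p₁ + b·p₂ ≈ (-0.193, 0.342, -0.920); φ = arcsin(p_z) ≈ -66.88°, λ = atan2(p_y, p_x) ≈ 119.51°.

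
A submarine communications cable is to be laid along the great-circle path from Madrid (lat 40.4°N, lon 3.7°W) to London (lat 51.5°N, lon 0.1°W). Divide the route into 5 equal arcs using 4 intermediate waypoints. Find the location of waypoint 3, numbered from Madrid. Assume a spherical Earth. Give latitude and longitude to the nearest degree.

The haversine formula gives a central angle δ ≈ 0.199 rad (11.4°) between the endpoints.
Interpolate at f = 3/5 with slerp weights a = sin((1−f)δ)/sin δ ≈ 0.402, b = sin(fδ)/sin δ ≈ 0.603.
p = a·p₁ + b·p₂ ≈ (0.681, -0.020, 0.732); φ = arcsin(p_z) ≈ 47.07°, λ = atan2(p_y, p_x) ≈ -1.72°.

≈ lat 47°N, lon 2°W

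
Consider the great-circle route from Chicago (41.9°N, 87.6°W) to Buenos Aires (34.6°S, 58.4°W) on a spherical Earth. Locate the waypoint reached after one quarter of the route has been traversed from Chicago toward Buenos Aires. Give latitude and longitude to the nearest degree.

Convert each endpoint to a unit vector on the sphere (x = cos φ cos λ, y = cos φ sin λ, z = sin φ).
The central angle between the endpoints is δ = arccos(p₁·p₂) ≈ 1.415 rad (81.0°).
Interpolate at f = 1/4 with slerp weights a = sin((1−f)δ)/sin δ ≈ 0.884, b = sin(fδ)/sin δ ≈ 0.351.
p = a·p₁ + b·p₂ ≈ (0.179, -0.903, 0.391); φ = arcsin(p_z) ≈ 23.02°, λ = atan2(p_y, p_x) ≈ -78.80°.

≈ (23°N, 79°W)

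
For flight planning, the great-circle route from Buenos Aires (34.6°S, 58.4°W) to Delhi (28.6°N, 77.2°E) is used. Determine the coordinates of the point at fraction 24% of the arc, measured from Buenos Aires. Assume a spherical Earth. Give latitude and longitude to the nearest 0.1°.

Write both endpoints as unit vectors p₁, p₂ with components (cos φ cos λ, cos φ sin λ, sin φ).
The central angle between the endpoints is δ = arccos(p₁·p₂) ≈ 2.479 rad (142.0°).
Interpolate at f = 0.24 with slerp weights a = sin((1−f)δ)/sin δ ≈ 1.546, b = sin(fδ)/sin δ ≈ 0.911.
p = a·p₁ + b·p₂ ≈ (0.844, -0.304, -0.442); φ = arcsin(p_z) ≈ -26.23°, λ = atan2(p_y, p_x) ≈ -19.82°.

≈ 26.2°S, 19.8°W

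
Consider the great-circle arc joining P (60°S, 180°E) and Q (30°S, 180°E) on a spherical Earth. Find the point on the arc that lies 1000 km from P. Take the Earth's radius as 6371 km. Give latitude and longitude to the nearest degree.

Convert each endpoint to a unit vector on the sphere (x = cos φ cos λ, y = cos φ sin λ, z = sin φ).
The central angle between the endpoints is δ = arccos(p₁·p₂) ≈ 0.524 rad (30.0°). The total great-circle distance is δ·R ≈ 0.524 × 6371 ≈ 3336 km, so the target fraction is f = 1000/3336 ≈ 0.300.
Interpolate at f ≈ 0.300 with slerp weights a = sin((1−f)δ)/sin δ ≈ 0.717, b = sin(fδ)/sin δ ≈ 0.313.
p = a·p₁ + b·p₂ ≈ (-0.629, 0.000, -0.777); φ = arcsin(p_z) ≈ -51.01°, λ = atan2(p_y, p_x) ≈ 180.00°.

≈ (51°S, 180°E)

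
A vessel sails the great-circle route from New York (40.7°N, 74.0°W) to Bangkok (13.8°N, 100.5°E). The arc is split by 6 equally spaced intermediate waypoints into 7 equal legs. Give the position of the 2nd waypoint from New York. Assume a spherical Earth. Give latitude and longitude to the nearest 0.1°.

≈ 75.8°N, 58.2°W

Write both endpoints as unit vectors p₁, p₂ with components (cos φ cos λ, cos φ sin λ, sin φ).
The central angle between the endpoints is δ = arccos(p₁·p₂) ≈ 2.186 rad (125.3°).
Interpolate at f = 2/7 with slerp weights a = sin((1−f)δ)/sin δ ≈ 1.225, b = sin(fδ)/sin δ ≈ 0.716.
p = a·p₁ + b·p₂ ≈ (0.129, -0.209, 0.969); φ = arcsin(p_z) ≈ 75.80°, λ = atan2(p_y, p_x) ≈ -58.23°.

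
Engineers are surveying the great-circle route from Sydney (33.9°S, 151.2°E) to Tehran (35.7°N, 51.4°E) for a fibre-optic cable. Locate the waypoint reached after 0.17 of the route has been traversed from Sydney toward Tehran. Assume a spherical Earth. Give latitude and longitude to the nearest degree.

From cos δ = sin φ₁ sin φ₂ + cos φ₁ cos φ₂ cos Δλ, the central angle is δ ≈ 2.027 rad (116.1°).
Interpolate at f = 0.17 with slerp weights a = sin((1−f)δ)/sin δ ≈ 1.107, b = sin(fδ)/sin δ ≈ 0.376.
p = a·p₁ + b·p₂ ≈ (-0.614, 0.681, -0.398); φ = arcsin(p_z) ≈ -23.44°, λ = atan2(p_y, p_x) ≈ 132.05°.

≈ 23°S, 132°E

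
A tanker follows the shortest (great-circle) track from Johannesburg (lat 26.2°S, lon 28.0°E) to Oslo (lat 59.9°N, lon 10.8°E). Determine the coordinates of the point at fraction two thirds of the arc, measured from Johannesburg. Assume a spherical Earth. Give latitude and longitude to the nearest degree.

≈ lat 31°N, lon 20°E

Convert each endpoint to a unit vector on the sphere (x = cos φ cos λ, y = cos φ sin λ, z = sin φ).
The central angle between the endpoints is δ = arccos(p₁·p₂) ≈ 1.523 rad (87.3°).
Interpolate at f = 2/3 with slerp weights a = sin((1−f)δ)/sin δ ≈ 0.487, b = sin(fδ)/sin δ ≈ 0.851.
p = a·p₁ + b·p₂ ≈ (0.805, 0.285, 0.521); φ = arcsin(p_z) ≈ 31.40°, λ = atan2(p_y, p_x) ≈ 19.50°.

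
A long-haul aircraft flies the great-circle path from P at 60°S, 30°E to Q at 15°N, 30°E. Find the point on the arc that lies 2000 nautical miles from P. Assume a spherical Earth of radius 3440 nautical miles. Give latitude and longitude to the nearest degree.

Write both endpoints as unit vectors p₁, p₂ with components (cos φ cos λ, cos φ sin λ, sin φ).
The central angle between the endpoints is δ = arccos(p₁·p₂) ≈ 1.309 rad (75.0°). The total great-circle distance is δ·R ≈ 1.309 × 3440 ≈ 4503 nmi, so the target fraction is f = 2000/4503 ≈ 0.444.
Interpolate at f ≈ 0.444 with slerp weights a = sin((1−f)δ)/sin δ ≈ 0.689, b = sin(fδ)/sin δ ≈ 0.569.
p = a·p₁ + b·p₂ ≈ (0.774, 0.447, -0.449); φ = arcsin(p_z) ≈ -26.69°, λ = atan2(p_y, p_x) ≈ 30.00°.

≈ 27°S, 30°E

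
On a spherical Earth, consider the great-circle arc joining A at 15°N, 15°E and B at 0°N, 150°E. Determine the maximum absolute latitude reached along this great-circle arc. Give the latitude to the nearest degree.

The great circle lies in the plane with unit normal n̂ = (p₁ × p₂)/|p₁ × p₂|.
Here n̂_z ≈ +0.935; the vertex latitude is φ_max = arccos|n̂_z| ≈ 20.8°.

≈ 21°N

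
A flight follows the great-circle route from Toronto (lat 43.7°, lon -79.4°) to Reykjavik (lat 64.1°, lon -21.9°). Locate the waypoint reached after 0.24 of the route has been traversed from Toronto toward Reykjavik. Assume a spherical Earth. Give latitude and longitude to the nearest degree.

Write both endpoints as unit vectors p₁, p₂ with components (cos φ cos λ, cos φ sin λ, sin φ).
The central angle between the endpoints is δ = arccos(p₁·p₂) ≈ 0.658 rad (37.7°).
Interpolate at f = 0.24 with slerp weights a = sin((1−f)δ)/sin δ ≈ 0.784, b = sin(fδ)/sin δ ≈ 0.257.
p = a·p₁ + b·p₂ ≈ (0.209, -0.599, 0.773); φ = arcsin(p_z) ≈ 50.63°, λ = atan2(p_y, p_x) ≈ -70.81°.

≈ lat 51°, lon -71°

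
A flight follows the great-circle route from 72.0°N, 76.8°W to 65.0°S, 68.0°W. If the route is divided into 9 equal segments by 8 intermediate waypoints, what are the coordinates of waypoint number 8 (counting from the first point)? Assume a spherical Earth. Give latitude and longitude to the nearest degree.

≈ 50°S, 70°W

From cos δ = sin φ₁ sin φ₂ + cos φ₁ cos φ₂ cos Δλ, the central angle is δ ≈ 2.393 rad (137.1°).
Interpolate at f = 8/9 with slerp weights a = sin((1−f)δ)/sin δ ≈ 0.386, b = sin(fδ)/sin δ ≈ 1.248.
p = a·p₁ + b·p₂ ≈ (0.225, -0.605, -0.764); φ = arcsin(p_z) ≈ -49.79°, λ = atan2(p_y, p_x) ≈ -69.62°.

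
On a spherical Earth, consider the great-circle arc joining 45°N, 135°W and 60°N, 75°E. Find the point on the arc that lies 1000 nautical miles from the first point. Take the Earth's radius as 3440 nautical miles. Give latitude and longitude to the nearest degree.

The haversine formula gives a central angle δ ≈ 1.260 rad (72.2°) between the endpoints. The total great-circle distance is δ·R ≈ 1.260 × 3440 ≈ 4333 nmi, so the target fraction is f = 1000/4333 ≈ 0.231.
Interpolate at f ≈ 0.231 with slerp weights a = sin((1−f)δ)/sin δ ≈ 0.866, b = sin(fδ)/sin δ ≈ 0.301.
p = a·p₁ + b·p₂ ≈ (-0.394, -0.288, 0.873); φ = arcsin(p_z) ≈ 60.81°, λ = atan2(p_y, p_x) ≈ -143.88°.

≈ 61°N, 144°W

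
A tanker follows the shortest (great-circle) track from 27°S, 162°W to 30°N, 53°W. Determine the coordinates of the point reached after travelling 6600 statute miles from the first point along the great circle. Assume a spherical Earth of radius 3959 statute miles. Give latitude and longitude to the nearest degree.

≈ 21°N, 77°W

From cos δ = sin φ₁ sin φ₂ + cos φ₁ cos φ₂ cos Δλ, the central angle is δ ≈ 2.069 rad (118.6°). The total great-circle distance is δ·R ≈ 2.069 × 3959 ≈ 8193 mi, so the target fraction is f = 6600/8193 ≈ 0.806.
Interpolate at f ≈ 0.806 with slerp weights a = sin((1−f)δ)/sin δ ≈ 0.446, b = sin(fδ)/sin δ ≈ 1.133.
p = a·p₁ + b·p₂ ≈ (0.213, -0.907, 0.364); φ = arcsin(p_z) ≈ 21.36°, λ = atan2(p_y, p_x) ≈ -76.79°.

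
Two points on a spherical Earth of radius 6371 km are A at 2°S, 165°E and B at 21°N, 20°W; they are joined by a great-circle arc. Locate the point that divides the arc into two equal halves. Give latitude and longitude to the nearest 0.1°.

Write both endpoints as unit vectors p₁, p₂ with components (cos φ cos λ, cos φ sin λ, sin φ).
The central angle between the endpoints is δ = arccos(p₁·p₂) ≈ 2.799 rad (160.4°).
Interpolate at f = 1/2 with slerp weights a = sin((1−f)δ)/sin δ ≈ 2.935, b = sin(fδ)/sin δ ≈ 2.935.
p = a·p₁ + b·p₂ ≈ (-0.258, -0.178, 0.949); φ = arcsin(p_z) ≈ 71.71°, λ = atan2(p_y, p_x) ≈ -145.45°.

≈ 71.7°N, 145.4°W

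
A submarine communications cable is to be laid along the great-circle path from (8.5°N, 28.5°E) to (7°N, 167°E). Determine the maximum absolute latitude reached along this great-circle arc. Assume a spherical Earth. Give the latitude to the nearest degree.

≈ 21°N

The great circle lies in the plane with unit normal n̂ = (p₁ × p₂)/|p₁ × p₂|.
Here n̂_z ≈ +0.933; the vertex latitude is φ_max = arccos|n̂_z| ≈ 21.0°.
Check via Clairaut: cos φ_max = |cos φ₁| · sin C = cos(8.5°)·sin(70.7°) ≈ 0.933, again giving ≈ 21.0°.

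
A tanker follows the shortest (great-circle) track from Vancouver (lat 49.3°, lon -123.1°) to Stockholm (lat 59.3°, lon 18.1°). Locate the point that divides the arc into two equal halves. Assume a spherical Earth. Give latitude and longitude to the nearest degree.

≈ lat 76°, lon -72°

From cos δ = sin φ₁ sin φ₂ + cos φ₁ cos φ₂ cos Δλ, the central angle is δ ≈ 1.168 rad (66.9°).
Interpolate at f = 1/2 with slerp weights a = sin((1−f)δ)/sin δ ≈ 0.599, b = sin(fδ)/sin δ ≈ 0.599.
p = a·p₁ + b·p₂ ≈ (0.077, -0.232, 0.970); φ = arcsin(p_z) ≈ 75.83°, λ = atan2(p_y, p_x) ≈ -71.57°.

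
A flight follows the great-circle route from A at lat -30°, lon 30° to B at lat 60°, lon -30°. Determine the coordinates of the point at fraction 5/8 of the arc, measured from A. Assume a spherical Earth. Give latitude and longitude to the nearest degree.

Convert each endpoint to a unit vector on the sphere (x = cos φ cos λ, y = cos φ sin λ, z = sin φ).
The central angle between the endpoints is δ = arccos(p₁·p₂) ≈ 1.789 rad (102.5°).
Interpolate at f = 5/8 with slerp weights a = sin((1−f)δ)/sin δ ≈ 0.637, b = sin(fδ)/sin δ ≈ 0.921.
p = a·p₁ + b·p₂ ≈ (0.876, 0.045, 0.479); φ = arcsin(p_z) ≈ 28.64°, λ = atan2(p_y, p_x) ≈ 2.97°.

≈ lat 29°, lon 3°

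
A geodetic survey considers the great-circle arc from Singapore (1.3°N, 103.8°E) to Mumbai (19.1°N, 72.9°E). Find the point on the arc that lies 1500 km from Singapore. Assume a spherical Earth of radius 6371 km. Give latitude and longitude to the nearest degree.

≈ 8°N, 92°E

Convert each endpoint to a unit vector on the sphere (x = cos φ cos λ, y = cos φ sin λ, z = sin φ).
The central angle between the endpoints is δ = arccos(p₁·p₂) ≈ 0.613 rad (35.1°). The total great-circle distance is δ·R ≈ 0.613 × 6371 ≈ 3904 km, so the target fraction is f = 1500/3904 ≈ 0.384.
Interpolate at f ≈ 0.384 with slerp weights a = sin((1−f)δ)/sin δ ≈ 0.641, b = sin(fδ)/sin δ ≈ 0.406.
p = a·p₁ + b·p₂ ≈ (-0.040, 0.988, 0.147); φ = arcsin(p_z) ≈ 8.47°, λ = atan2(p_y, p_x) ≈ 92.32°.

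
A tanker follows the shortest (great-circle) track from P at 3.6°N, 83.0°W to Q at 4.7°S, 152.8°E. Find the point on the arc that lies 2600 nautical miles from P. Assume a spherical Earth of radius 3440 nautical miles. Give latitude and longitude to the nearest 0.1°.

≈ 0.4°N, 126.2°W

Convert each endpoint to a unit vector on the sphere (x = cos φ cos λ, y = cos φ sin λ, z = sin φ).
The central angle between the endpoints is δ = arccos(p₁·p₂) ≈ 2.170 rad (124.3°). The total great-circle distance is δ·R ≈ 2.170 × 3440 ≈ 7466 nmi, so the target fraction is f = 2600/7466 ≈ 0.348.
Interpolate at f ≈ 0.348 with slerp weights a = sin((1−f)δ)/sin δ ≈ 1.196, b = sin(fδ)/sin δ ≈ 0.831.
p = a·p₁ + b·p₂ ≈ (-0.591, -0.807, 0.007); φ = arcsin(p_z) ≈ 0.40°, λ = atan2(p_y, p_x) ≈ -126.22°.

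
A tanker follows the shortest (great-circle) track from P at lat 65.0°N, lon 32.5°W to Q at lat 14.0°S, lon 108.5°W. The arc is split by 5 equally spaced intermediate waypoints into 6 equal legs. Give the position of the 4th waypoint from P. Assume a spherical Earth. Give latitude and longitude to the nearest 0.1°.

≈ lat 15.5°N, lon 95.3°W

Convert each endpoint to a unit vector on the sphere (x = cos φ cos λ, y = cos φ sin λ, z = sin φ).
The central angle between the endpoints is δ = arccos(p₁·p₂) ≈ 1.691 rad (96.9°).
Interpolate at f = 4/6 with slerp weights a = sin((1−f)δ)/sin δ ≈ 0.538, b = sin(fδ)/sin δ ≈ 0.910.
p = a·p₁ + b·p₂ ≈ (-0.088, -0.959, 0.268); φ = arcsin(p_z) ≈ 15.53°, λ = atan2(p_y, p_x) ≈ -95.26°.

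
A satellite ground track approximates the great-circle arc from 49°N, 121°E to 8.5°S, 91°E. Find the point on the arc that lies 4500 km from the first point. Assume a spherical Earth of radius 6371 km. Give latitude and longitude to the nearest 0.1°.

≈ 12.7°N, 99.4°E

From cos δ = sin φ₁ sin φ₂ + cos φ₁ cos φ₂ cos Δλ, the central angle is δ ≈ 1.104 rad (63.2°). The total great-circle distance is δ·R ≈ 1.104 × 6371 ≈ 7031 km, so the target fraction is f = 4500/7031 ≈ 0.640.
Interpolate at f ≈ 0.640 with slerp weights a = sin((1−f)δ)/sin δ ≈ 0.433, b = sin(fδ)/sin δ ≈ 0.727.
p = a·p₁ + b·p₂ ≈ (-0.159, 0.963, 0.220); φ = arcsin(p_z) ≈ 12.69°, λ = atan2(p_y, p_x) ≈ 99.38°.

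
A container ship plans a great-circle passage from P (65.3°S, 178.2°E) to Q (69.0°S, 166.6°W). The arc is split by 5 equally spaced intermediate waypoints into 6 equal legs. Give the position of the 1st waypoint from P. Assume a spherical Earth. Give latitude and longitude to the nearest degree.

Convert each endpoint to a unit vector on the sphere (x = cos φ cos λ, y = cos φ sin λ, z = sin φ).
The central angle between the endpoints is δ = arccos(p₁·p₂) ≈ 0.121 rad (6.9°).
Interpolate at f = 1/6 with slerp weights a = sin((1−f)δ)/sin δ ≈ 0.834, b = sin(fδ)/sin δ ≈ 0.167.
p = a·p₁ + b·p₂ ≈ (-0.407, -0.003, -0.914); φ = arcsin(p_z) ≈ -66.01°, λ = atan2(p_y, p_x) ≈ -179.59°.

≈ (66°S, 180°E)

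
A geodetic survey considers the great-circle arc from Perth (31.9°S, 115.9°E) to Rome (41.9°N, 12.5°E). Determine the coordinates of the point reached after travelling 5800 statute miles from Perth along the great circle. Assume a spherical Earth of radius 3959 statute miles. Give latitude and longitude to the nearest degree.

≈ 24°N, 50°E

Write both endpoints as unit vectors p₁, p₂ with components (cos φ cos λ, cos φ sin λ, sin φ).
The central angle between the endpoints is δ = arccos(p₁·p₂) ≈ 2.094 rad (120.0°). The total great-circle distance is δ·R ≈ 2.094 × 3959 ≈ 8289 mi, so the target fraction is f = 5800/8289 ≈ 0.700.
Interpolate at f ≈ 0.700 with slerp weights a = sin((1−f)δ)/sin δ ≈ 0.679, b = sin(fδ)/sin δ ≈ 1.148.
p = a·p₁ + b·p₂ ≈ (0.582, 0.703, 0.408); φ = arcsin(p_z) ≈ 24.07°, λ = atan2(p_y, p_x) ≈ 50.37°.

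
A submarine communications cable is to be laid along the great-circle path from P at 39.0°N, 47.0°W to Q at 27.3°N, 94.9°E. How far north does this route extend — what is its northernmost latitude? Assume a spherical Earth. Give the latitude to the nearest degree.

≈ 64°N

The great circle lies in the plane with unit normal n̂ = (p₁ × p₂)/|p₁ × p₂|.
Here n̂_z ≈ +0.441; the vertex latitude is φ_max = arccos|n̂_z| ≈ 63.9°.
Check via Clairaut: cos φ_max = |cos φ₁| · sin C = cos(39.0°)·sin(34.5°) ≈ 0.441, again giving ≈ 63.9°.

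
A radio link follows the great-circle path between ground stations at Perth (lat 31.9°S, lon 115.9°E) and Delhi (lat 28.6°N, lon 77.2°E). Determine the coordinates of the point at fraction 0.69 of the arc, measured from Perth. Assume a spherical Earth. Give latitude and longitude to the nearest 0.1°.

≈ lat 9.9°N, lon 89.5°E

From cos δ = sin φ₁ sin φ₂ + cos φ₁ cos φ₂ cos Δλ, the central angle is δ ≈ 1.236 rad (70.8°).
Interpolate at f = 0.69 with slerp weights a = sin((1−f)δ)/sin δ ≈ 0.396, b = sin(fδ)/sin δ ≈ 0.797.
p = a·p₁ + b·p₂ ≈ (0.008, 0.985, 0.173); φ = arcsin(p_z) ≈ 9.94°, λ = atan2(p_y, p_x) ≈ 89.52°.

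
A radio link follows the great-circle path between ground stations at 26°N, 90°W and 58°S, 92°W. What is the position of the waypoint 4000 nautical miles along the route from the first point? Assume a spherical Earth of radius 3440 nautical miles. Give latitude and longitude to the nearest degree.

The haversine formula gives a central angle δ ≈ 1.466 rad (84.0°) between the endpoints. The total great-circle distance is δ·R ≈ 1.466 × 3440 ≈ 5044 nmi, so the target fraction is f = 4000/5044 ≈ 0.793.
Interpolate at f ≈ 0.793 with slerp weights a = sin((1−f)δ)/sin δ ≈ 0.301, b = sin(fδ)/sin δ ≈ 0.923.
p = a·p₁ + b·p₂ ≈ (-0.017, -0.759, -0.651); φ = arcsin(p_z) ≈ -40.61°, λ = atan2(p_y, p_x) ≈ -91.29°.

≈ 41°S, 91°W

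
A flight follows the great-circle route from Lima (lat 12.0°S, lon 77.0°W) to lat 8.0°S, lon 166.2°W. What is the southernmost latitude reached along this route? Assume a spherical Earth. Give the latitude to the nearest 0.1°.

≈ 14.2°S

The great circle lies in the plane with unit normal n̂ = (p₁ × p₂)/|p₁ × p₂|.
Here n̂_z ≈ -0.969; the vertex latitude is φ_max = arccos|n̂_z| ≈ 14.2°.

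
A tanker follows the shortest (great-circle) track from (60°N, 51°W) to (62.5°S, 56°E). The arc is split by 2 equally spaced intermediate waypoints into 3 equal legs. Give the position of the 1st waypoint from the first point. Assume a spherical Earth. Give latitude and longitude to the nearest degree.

From cos δ = sin φ₁ sin φ₂ + cos φ₁ cos φ₂ cos Δλ, the central angle is δ ≈ 2.560 rad (146.7°).
Interpolate at f = 1/3 with slerp weights a = sin((1−f)δ)/sin δ ≈ 1.804, b = sin(fδ)/sin δ ≈ 1.372.
p = a·p₁ + b·p₂ ≈ (0.922, -0.176, 0.345); φ = arcsin(p_z) ≈ 20.20°, λ = atan2(p_y, p_x) ≈ -10.79°.

≈ (20°N, 11°W)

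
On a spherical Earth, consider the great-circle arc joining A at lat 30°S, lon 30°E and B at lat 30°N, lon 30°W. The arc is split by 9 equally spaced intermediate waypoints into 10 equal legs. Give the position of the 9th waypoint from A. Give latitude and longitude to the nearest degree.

Write both endpoints as unit vectors p₁, p₂ with components (cos φ cos λ, cos φ sin λ, sin φ).
The central angle between the endpoints is δ = arccos(p₁·p₂) ≈ 1.445 rad (82.8°).
Interpolate at f = 9/10 with slerp weights a = sin((1−f)δ)/sin δ ≈ 0.145, b = sin(fδ)/sin δ ≈ 0.971.
p = a·p₁ + b·p₂ ≈ (0.837, -0.358, 0.413); φ = arcsin(p_z) ≈ 24.40°, λ = atan2(p_y, p_x) ≈ -23.13°.

≈ lat 24°N, lon 23°W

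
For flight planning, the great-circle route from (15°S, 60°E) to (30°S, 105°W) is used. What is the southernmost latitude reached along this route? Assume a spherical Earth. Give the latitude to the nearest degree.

≈ 73°S

The great circle lies in the plane with unit normal n̂ = (p₁ × p₂)/|p₁ × p₂|.
Here n̂_z ≈ -0.295; the vertex latitude is φ_max = arccos|n̂_z| ≈ 72.9°.
Check via Clairaut: cos φ_max = |cos φ₁| · sin C = cos(15.0°)·sin(162.2°) ≈ 0.295, again giving ≈ 72.9°.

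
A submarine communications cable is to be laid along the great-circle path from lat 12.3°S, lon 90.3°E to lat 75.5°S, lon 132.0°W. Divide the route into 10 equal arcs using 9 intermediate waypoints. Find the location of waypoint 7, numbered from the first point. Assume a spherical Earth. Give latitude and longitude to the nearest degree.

≈ lat 72°S, lon 119°E

Write both endpoints as unit vectors p₁, p₂ with components (cos φ cos λ, cos φ sin λ, sin φ).
The central angle between the endpoints is δ = arccos(p₁·p₂) ≈ 1.545 rad (88.5°).
Interpolate at f = 7/10 with slerp weights a = sin((1−f)δ)/sin δ ≈ 0.447, b = sin(fδ)/sin δ ≈ 0.883.
p = a·p₁ + b·p₂ ≈ (-0.150, 0.273, -0.950); φ = arcsin(p_z) ≈ -71.86°, λ = atan2(p_y, p_x) ≈ 118.85°.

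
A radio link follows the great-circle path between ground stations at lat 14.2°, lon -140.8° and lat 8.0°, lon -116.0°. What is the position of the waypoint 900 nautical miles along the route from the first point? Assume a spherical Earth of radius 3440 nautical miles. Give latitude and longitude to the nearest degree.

≈ lat 11°, lon -126°

Convert each endpoint to a unit vector on the sphere (x = cos φ cos λ, y = cos φ sin λ, z = sin φ).
The central angle between the endpoints is δ = arccos(p₁·p₂) ≈ 0.438 rad (25.1°). The total great-circle distance is δ·R ≈ 0.438 × 3440 ≈ 1507 nmi, so the target fraction is f = 900/1507 ≈ 0.597.
Interpolate at f ≈ 0.597 with slerp weights a = sin((1−f)δ)/sin δ ≈ 0.414, b = sin(fδ)/sin δ ≈ 0.610.
p = a·p₁ + b·p₂ ≈ (-0.576, -0.796, 0.186); φ = arcsin(p_z) ≈ 10.74°, λ = atan2(p_y, p_x) ≈ -125.86°.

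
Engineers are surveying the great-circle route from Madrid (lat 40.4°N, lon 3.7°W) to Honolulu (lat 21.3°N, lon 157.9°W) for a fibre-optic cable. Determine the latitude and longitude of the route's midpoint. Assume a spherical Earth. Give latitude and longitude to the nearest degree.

The haversine formula gives a central angle δ ≈ 1.986 rad (113.8°) between the endpoints.
Interpolate at f = 1/2 with slerp weights a = sin((1−f)δ)/sin δ ≈ 0.915, b = sin(fδ)/sin δ ≈ 0.915.
p = a·p₁ + b·p₂ ≈ (-0.095, -0.366, 0.926); φ = arcsin(p_z) ≈ 67.80°, λ = atan2(p_y, p_x) ≈ -104.49°.

≈ lat 68°N, lon 104°W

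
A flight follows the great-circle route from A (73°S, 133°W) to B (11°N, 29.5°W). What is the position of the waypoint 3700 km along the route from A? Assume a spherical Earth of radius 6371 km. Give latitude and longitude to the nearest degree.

≈ (56°S, 59°W)

Write both endpoints as unit vectors p₁, p₂ with components (cos φ cos λ, cos φ sin λ, sin φ).
The central angle between the endpoints is δ = arccos(p₁·p₂) ≈ 1.823 rad (104.4°). The total great-circle distance is δ·R ≈ 1.823 × 6371 ≈ 11614 km, so the target fraction is f = 3700/11614 ≈ 0.319.
Interpolate at f ≈ 0.319 with slerp weights a = sin((1−f)δ)/sin δ ≈ 0.977, b = sin(fδ)/sin δ ≈ 0.567.
p = a·p₁ + b·p₂ ≈ (0.289, -0.483, -0.827); φ = arcsin(p_z) ≈ -55.75°, λ = atan2(p_y, p_x) ≈ -59.08°.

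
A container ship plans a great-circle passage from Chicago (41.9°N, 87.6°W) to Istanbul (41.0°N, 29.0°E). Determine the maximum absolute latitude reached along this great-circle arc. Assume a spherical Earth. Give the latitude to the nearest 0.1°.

The great circle lies in the plane with unit normal n̂ = (p₁ × p₂)/|p₁ × p₂|.
Here n̂_z ≈ +0.511; the vertex latitude is φ_max = arccos|n̂_z| ≈ 59.3°.

≈ 59.3°N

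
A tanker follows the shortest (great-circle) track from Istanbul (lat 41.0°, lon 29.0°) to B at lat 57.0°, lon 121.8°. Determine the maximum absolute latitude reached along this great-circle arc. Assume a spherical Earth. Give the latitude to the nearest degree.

The great circle lies in the plane with unit normal n̂ = (p₁ × p₂)/|p₁ × p₂|.
Here n̂_z ≈ +0.484; the vertex latitude is φ_max = arccos|n̂_z| ≈ 61.0°.
Check via Clairaut: cos φ_max = |cos φ₁| · sin C = cos(41.0°)·sin(39.9°) ≈ 0.484, again giving ≈ 61.0°.

≈ 61°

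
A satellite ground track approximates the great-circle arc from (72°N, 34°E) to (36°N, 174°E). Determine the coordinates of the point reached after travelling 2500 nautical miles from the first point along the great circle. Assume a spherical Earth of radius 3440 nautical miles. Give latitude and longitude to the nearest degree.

≈ (62°N, 162°E)

Convert each endpoint to a unit vector on the sphere (x = cos φ cos λ, y = cos φ sin λ, z = sin φ).
The central angle between the endpoints is δ = arccos(p₁·p₂) ≈ 1.194 rad (68.4°). The total great-circle distance is δ·R ≈ 1.194 × 3440 ≈ 4109 nmi, so the target fraction is f = 2500/4109 ≈ 0.608.
Interpolate at f ≈ 0.608 with slerp weights a = sin((1−f)δ)/sin δ ≈ 0.485, b = sin(fδ)/sin δ ≈ 0.714.
p = a·p₁ + b·p₂ ≈ (-0.451, 0.144, 0.881); φ = arcsin(p_z) ≈ 61.76°, λ = atan2(p_y, p_x) ≈ 162.26°.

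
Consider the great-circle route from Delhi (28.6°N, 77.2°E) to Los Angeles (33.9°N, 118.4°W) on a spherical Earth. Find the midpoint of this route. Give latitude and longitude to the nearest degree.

From cos δ = sin φ₁ sin φ₂ + cos φ₁ cos φ₂ cos Δλ, the central angle is δ ≈ 2.021 rad (115.8°).
Interpolate at f = 1/2 with slerp weights a = sin((1−f)δ)/sin δ ≈ 0.941, b = sin(fδ)/sin δ ≈ 0.941.
p = a·p₁ + b·p₂ ≈ (-0.188, 0.119, 0.975); φ = arcsin(p_z) ≈ 77.14°, λ = atan2(p_y, p_x) ≈ 147.81°.

≈ 77°N, 148°E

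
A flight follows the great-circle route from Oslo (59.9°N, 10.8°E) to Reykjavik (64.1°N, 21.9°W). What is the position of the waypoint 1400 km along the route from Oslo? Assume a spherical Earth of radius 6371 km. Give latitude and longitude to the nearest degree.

≈ 64°N, 15°W

From cos δ = sin φ₁ sin φ₂ + cos φ₁ cos φ₂ cos Δλ, the central angle is δ ≈ 0.274 rad (15.7°). The total great-circle distance is δ·R ≈ 0.274 × 6371 ≈ 1748 km, so the target fraction is f = 1400/1748 ≈ 0.801.
Interpolate at f ≈ 0.801 with slerp weights a = sin((1−f)δ)/sin δ ≈ 0.202, b = sin(fδ)/sin δ ≈ 0.805.
p = a·p₁ + b·p₂ ≈ (0.425, -0.112, 0.898); φ = arcsin(p_z) ≈ 63.90°, λ = atan2(p_y, p_x) ≈ -14.77°.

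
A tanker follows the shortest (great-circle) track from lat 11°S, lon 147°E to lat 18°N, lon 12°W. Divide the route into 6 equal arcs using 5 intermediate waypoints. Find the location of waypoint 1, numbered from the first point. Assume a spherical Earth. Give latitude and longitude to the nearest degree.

Convert each endpoint to a unit vector on the sphere (x = cos φ cos λ, y = cos φ sin λ, z = sin φ).
The central angle between the endpoints is δ = arccos(p₁·p₂) ≈ 2.767 rad (158.5°).
Interpolate at f = 1/6 with slerp weights a = sin((1−f)δ)/sin δ ≈ 2.026, b = sin(fδ)/sin δ ≈ 1.215.
p = a·p₁ + b·p₂ ≈ (-0.538, 0.843, -0.011); φ = arcsin(p_z) ≈ -0.64°, λ = atan2(p_y, p_x) ≈ 122.53°.

≈ lat 1°S, lon 123°E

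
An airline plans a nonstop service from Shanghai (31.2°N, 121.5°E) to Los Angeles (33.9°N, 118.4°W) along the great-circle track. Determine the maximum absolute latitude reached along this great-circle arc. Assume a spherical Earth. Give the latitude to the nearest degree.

≈ 52°N

The great circle lies in the plane with unit normal n̂ = (p₁ × p₂)/|p₁ × p₂|.
Here n̂_z ≈ +0.616; the vertex latitude is φ_max = arccos|n̂_z| ≈ 52.0°.
Check via Clairaut: cos φ_max = |cos φ₁| · sin C = cos(31.2°)·sin(46.0°) ≈ 0.616, again giving ≈ 52.0°.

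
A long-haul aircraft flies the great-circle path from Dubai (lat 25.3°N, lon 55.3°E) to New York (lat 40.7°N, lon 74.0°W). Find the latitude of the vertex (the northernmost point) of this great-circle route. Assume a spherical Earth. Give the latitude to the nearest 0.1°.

The great circle lies in the plane with unit normal n̂ = (p₁ × p₂)/|p₁ × p₂|.
Here n̂_z ≈ -0.537; the vertex latitude is φ_max = arccos|n̂_z| ≈ 57.5°.

≈ 57.5°N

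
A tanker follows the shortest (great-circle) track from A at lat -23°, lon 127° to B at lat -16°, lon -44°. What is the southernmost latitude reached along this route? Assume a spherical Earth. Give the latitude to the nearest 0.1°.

The great circle lies in the plane with unit normal n̂ = (p₁ × p₂)/|p₁ × p₂|.
Here n̂_z ≈ -0.215; the vertex latitude is φ_max = arccos|n̂_z| ≈ 77.6°.
Check via Clairaut: cos φ_max = |cos φ₁| · sin C = cos(23.0°)·sin(166.5°) ≈ 0.215, again giving ≈ 77.6°.

≈ -77.6°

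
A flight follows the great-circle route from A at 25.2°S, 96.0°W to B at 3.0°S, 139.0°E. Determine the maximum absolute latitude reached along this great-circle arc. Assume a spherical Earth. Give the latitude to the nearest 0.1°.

The great circle lies in the plane with unit normal n̂ = (p₁ × p₂)/|p₁ × p₂|.
Here n̂_z ≈ -0.852; the vertex latitude is φ_max = arccos|n̂_z| ≈ 31.5°.

≈ 31.5°S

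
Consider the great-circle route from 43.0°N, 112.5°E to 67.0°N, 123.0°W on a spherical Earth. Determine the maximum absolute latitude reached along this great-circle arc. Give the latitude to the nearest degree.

≈ 75°N

The great circle lies in the plane with unit normal n̂ = (p₁ × p₂)/|p₁ × p₂|.
Here n̂_z ≈ +0.266; the vertex latitude is φ_max = arccos|n̂_z| ≈ 74.6°.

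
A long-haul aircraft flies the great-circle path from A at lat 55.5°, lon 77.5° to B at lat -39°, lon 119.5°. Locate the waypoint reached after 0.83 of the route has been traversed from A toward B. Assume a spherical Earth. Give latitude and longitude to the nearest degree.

≈ lat -23°, lon 112°

Convert each endpoint to a unit vector on the sphere (x = cos φ cos λ, y = cos φ sin λ, z = sin φ).
The central angle between the endpoints is δ = arccos(p₁·p₂) ≈ 1.764 rad (101.0°).
Interpolate at f = 0.83 with slerp weights a = sin((1−f)δ)/sin δ ≈ 0.301, b = sin(fδ)/sin δ ≈ 1.013.
p = a·p₁ + b·p₂ ≈ (-0.351, 0.852, -0.390); φ = arcsin(p_z) ≈ -22.93°, λ = atan2(p_y, p_x) ≈ 112.39°.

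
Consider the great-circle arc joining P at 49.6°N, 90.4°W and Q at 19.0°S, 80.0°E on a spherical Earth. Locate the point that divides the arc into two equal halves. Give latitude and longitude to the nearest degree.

Convert each endpoint to a unit vector on the sphere (x = cos φ cos λ, y = cos φ sin λ, z = sin φ).
The central angle between the endpoints is δ = arccos(p₁·p₂) ≈ 2.591 rad (148.4°).
Interpolate at f = 1/2 with slerp weights a = sin((1−f)δ)/sin δ ≈ 1.839, b = sin(fδ)/sin δ ≈ 1.839.
p = a·p₁ + b·p₂ ≈ (0.294, 0.521, 0.802); φ = arcsin(p_z) ≈ 53.30°, λ = atan2(p_y, p_x) ≈ 60.57°.

≈ 53°N, 61°E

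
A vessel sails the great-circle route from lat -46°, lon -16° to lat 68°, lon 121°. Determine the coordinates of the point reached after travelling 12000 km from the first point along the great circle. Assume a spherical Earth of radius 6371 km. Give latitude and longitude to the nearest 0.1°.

The haversine formula gives a central angle δ ≈ 2.601 rad (149.0°) between the endpoints. The total great-circle distance is δ·R ≈ 2.601 × 6371 ≈ 16569 km, so the target fraction is f = 12000/16569 ≈ 0.724.
Interpolate at f ≈ 0.724 with slerp weights a = sin((1−f)δ)/sin δ ≈ 1.277, b = sin(fδ)/sin δ ≈ 1.848.
p = a·p₁ + b·p₂ ≈ (0.496, 0.349, 0.795); φ = arcsin(p_z) ≈ 52.67°, λ = atan2(p_y, p_x) ≈ 35.13°.

≈ lat 52.7°, lon 35.1°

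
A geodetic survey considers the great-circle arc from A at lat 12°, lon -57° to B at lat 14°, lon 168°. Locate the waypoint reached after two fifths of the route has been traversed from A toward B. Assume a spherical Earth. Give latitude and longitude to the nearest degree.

Write both endpoints as unit vectors p₁, p₂ with components (cos φ cos λ, cos φ sin λ, sin φ).
The central angle between the endpoints is δ = arccos(p₁·p₂) ≈ 2.241 rad (128.4°).
Interpolate at f = 2/5 with slerp weights a = sin((1−f)δ)/sin δ ≈ 1.243, b = sin(fδ)/sin δ ≈ 0.996.
p = a·p₁ + b·p₂ ≈ (-0.283, -0.819, 0.499); φ = arcsin(p_z) ≈ 29.96°, λ = atan2(p_y, p_x) ≈ -109.09°.

≈ lat 30°, lon -109°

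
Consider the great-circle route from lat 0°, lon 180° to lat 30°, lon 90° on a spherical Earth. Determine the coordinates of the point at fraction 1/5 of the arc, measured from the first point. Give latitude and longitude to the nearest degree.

Write both endpoints as unit vectors p₁, p₂ with components (cos φ cos λ, cos φ sin λ, sin φ).
The central angle between the endpoints is δ = arccos(p₁·p₂) ≈ 1.571 rad (90.0°).
Interpolate at f = 1/5 with slerp weights a = sin((1−f)δ)/sin δ ≈ 0.951, b = sin(fδ)/sin δ ≈ 0.309.
p = a·p₁ + b·p₂ ≈ (-0.951, 0.268, 0.155); φ = arcsin(p_z) ≈ 8.89°, λ = atan2(p_y, p_x) ≈ 164.28°.

≈ lat 9°, lon 164°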